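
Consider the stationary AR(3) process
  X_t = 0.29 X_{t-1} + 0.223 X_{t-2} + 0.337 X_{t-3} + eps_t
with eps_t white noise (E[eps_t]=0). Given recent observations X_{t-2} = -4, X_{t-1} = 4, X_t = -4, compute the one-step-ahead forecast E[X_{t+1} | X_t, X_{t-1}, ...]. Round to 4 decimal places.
E[X_{t+1} \mid \mathcal F_t] = -1.6160

For an AR(p) model X_t = c + sum_i phi_i X_{t-i} + eps_t, the
one-step-ahead conditional mean is
  E[X_{t+1} | X_t, ...] = c + sum_i phi_i X_{t+1-i}.
Substitute known values:
  E[X_{t+1} | ...] = (0.29) * (-4) + (0.223) * (4) + (0.337) * (-4)
                   = -1.6160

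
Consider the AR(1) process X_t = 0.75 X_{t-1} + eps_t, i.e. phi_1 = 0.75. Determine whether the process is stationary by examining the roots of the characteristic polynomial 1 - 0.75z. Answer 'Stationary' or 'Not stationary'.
\text{Stationary}

The AR(p) characteristic polynomial is P(z) = 1 - 0.75z.
Stationarity requires all roots to lie outside the unit circle, i.e. |z| > 1 for every root.
This is linear in z: 1 + (-0.75) z = 0  =>  z = -1/(-0.75) = 1.333333,  |z| = 1.333333.
Moduli of all roots: 1.3333.
All moduli strictly greater than 1? Yes.
Verdict: Stationary.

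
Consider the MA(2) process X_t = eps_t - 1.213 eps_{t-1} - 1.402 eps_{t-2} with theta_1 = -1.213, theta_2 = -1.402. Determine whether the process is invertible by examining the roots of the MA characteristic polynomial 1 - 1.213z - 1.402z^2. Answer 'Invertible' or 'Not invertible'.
\text{Not invertible}

The MA(q) characteristic polynomial is P(z) = 1 - 1.213z - 1.402z^2.
Invertibility requires all roots to lie outside the unit circle, i.e. |z| > 1 for every root.
Set 1 + (-1.213) z + (-1.402) z^2 = 0, i.e. a z^2 + b z + c = 0 with a = -1.402, b = -1.213, c = 1.
Discriminant D = b^2 - 4ac = (-1.213)^2 - 4*(-1.402)*1 = 1.471369 - (-5.608) = 7.079369.
D >= 0, so the roots are real: z = (-b +/- sqrt(D)) / (2a) = (1.213 +/- 2.660708) / (-2.804).
  z_1 = (1.213 + 2.660708) / (-2.804) = -1.3815,   |z_1| = 1.3815.
  z_2 = (1.213 - 2.660708) / (-2.804) = 0.5163,   |z_2| = 0.5163.
Moduli of all roots: 1.3815, 0.5163.
All moduli strictly greater than 1? No.
Verdict: Not invertible.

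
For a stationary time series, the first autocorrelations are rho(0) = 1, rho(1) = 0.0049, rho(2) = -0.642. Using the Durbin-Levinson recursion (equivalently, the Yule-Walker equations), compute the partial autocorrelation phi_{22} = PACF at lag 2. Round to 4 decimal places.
\phi_{22} = -0.6420

The PACF at lag k is phi_{kk}, the last component of the solution
to the Yule-Walker system G_k phi = r_k where
  (G_k)_{ij} = rho(|i - j|), (r_k)_i = rho(i), i,j = 1..k.
Equivalently, Durbin-Levinson gives phi_{kk} iteratively:
  phi_{11} = rho(1)
  phi_{kk} = [rho(k) - sum_{j=1..k-1} phi_{k-1,j} rho(k-j)]
            / [1 - sum_{j=1..k-1} phi_{k-1,j} rho(j)],
  phi_{k,j} = phi_{k-1,j} - phi_{kk} phi_{k-1,k-j},  j = 1..k-1.
Step k = 1:
  phi_11 = rho(1) = 0.0049.
Step k = 2:
  phi_22 = [rho(2) - phi_11 rho(1)] / [1 - phi_11 rho(1)] = [-0.642 - (0.0049)(0.0049)] / [1 - (0.0049)(0.0049)]
         = -0.64202401 / 0.99997599 = -0.642.
Therefore phi_{22} = -0.6420.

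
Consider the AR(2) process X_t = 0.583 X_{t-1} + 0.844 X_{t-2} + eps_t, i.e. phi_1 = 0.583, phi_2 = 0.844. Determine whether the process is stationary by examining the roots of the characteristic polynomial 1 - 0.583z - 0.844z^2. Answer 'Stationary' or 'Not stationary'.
\text{Not stationary}

The AR(p) characteristic polynomial is P(z) = 1 - 0.583z - 0.844z^2.
Stationarity requires all roots to lie outside the unit circle, i.e. |z| > 1 for every root.
Set 1 + (-0.583) z + (-0.844) z^2 = 0, i.e. a z^2 + b z + c = 0 with a = -0.844, b = -0.583, c = 1.
Discriminant D = b^2 - 4ac = (-0.583)^2 - 4*(-0.844)*1 = 0.339889 - (-3.376) = 3.715889.
D >= 0, so the roots are real: z = (-b +/- sqrt(D)) / (2a) = (0.583 +/- 1.927664) / (-1.688).
  z_1 = (0.583 + 1.927664) / (-1.688) = -1.4874,   |z_1| = 1.4874.
  z_2 = (0.583 - 1.927664) / (-1.688) = 0.7966,   |z_2| = 0.7966.
Moduli of all roots: 1.4874, 0.7966.
All moduli strictly greater than 1? No.
Verdict: Not stationary.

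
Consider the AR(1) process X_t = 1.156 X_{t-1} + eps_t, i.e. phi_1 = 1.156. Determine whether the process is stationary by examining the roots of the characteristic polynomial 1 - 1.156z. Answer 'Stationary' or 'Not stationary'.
\text{Not stationary}

The AR(p) characteristic polynomial is P(z) = 1 - 1.156z.
Stationarity requires all roots to lie outside the unit circle, i.e. |z| > 1 for every root.
This is linear in z: 1 + (-1.156) z = 0  =>  z = -1/(-1.156) = 0.865052,  |z| = 0.865052.
Moduli of all roots: 0.8651.
All moduli strictly greater than 1? No.
Verdict: Not stationary.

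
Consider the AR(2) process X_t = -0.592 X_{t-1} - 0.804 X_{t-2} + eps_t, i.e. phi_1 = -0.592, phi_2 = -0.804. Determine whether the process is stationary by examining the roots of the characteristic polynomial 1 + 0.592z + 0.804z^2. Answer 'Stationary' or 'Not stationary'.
\text{Stationary}

The AR(p) characteristic polynomial is P(z) = 1 + 0.592z + 0.804z^2.
Stationarity requires all roots to lie outside the unit circle, i.e. |z| > 1 for every root.
Set 1 + (0.592) z + (0.804) z^2 = 0, i.e. a z^2 + b z + c = 0 with a = 0.804, b = 0.592, c = 1.
Discriminant D = b^2 - 4ac = (0.592)^2 - 4*(0.804)*1 = 0.350464 - (3.216) = -2.865536.
D < 0, so the roots are the complex-conjugate pair z = (-b +/- i sqrt(-D)) / (2a) = -0.3682 +/- 1.0527i.
For a conjugate pair |z|^2 = z * conj(z) = (product of roots) = c/a = 1/(0.804) = 1.243781, so |z| = sqrt(1.243781) = 1.1152 for both roots.
Moduli of all roots: 1.1152, 1.1152.
All moduli strictly greater than 1? Yes.
Verdict: Stationary.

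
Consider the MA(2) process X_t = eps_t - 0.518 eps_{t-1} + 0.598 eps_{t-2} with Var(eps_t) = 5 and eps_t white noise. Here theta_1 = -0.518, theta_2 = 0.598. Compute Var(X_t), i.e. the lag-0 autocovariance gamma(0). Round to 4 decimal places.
\gamma(0) = 8.1296

For an MA(q) process X_t = eps_t + sum_i theta_i eps_{t-i} with
Var(eps_t) = sigma^2, the variance is
  gamma(0) = sigma^2 * (1 + sum_i theta_i^2).
  sum_i theta_i^2 = (-0.518)^2 + (0.598)^2 = 0.268324 + 0.357604 = 0.625928.
  gamma(0) = 5 * (1 + 0.625928) = 5 * 1.625928 = 8.12964, which rounds to 8.1296.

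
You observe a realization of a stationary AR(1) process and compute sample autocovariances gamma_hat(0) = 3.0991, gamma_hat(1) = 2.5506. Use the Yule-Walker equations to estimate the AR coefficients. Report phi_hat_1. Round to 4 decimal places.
\hat\phi_{1} = 0.8230

The Yule-Walker equations for an AR(p) process read, in matrix form,
  Gamma_p phi = r_p,   with   (Gamma_p)_{ij} = gamma(|i - j|),
                       (r_p)_i = gamma(i),   i,j = 1..p.
Substitute the sample gammas (Toeplitz matrix and right-hand side of size 1):
  Gamma_p = [[3.0991]]
  r_p     = [2.5506]
With p = 1 this is the single equation gamma(0) phi_1 = gamma(1):
  phi_hat_1 = gamma(1) / gamma(0) = 2.5506 / 3.0991 = 0.8230.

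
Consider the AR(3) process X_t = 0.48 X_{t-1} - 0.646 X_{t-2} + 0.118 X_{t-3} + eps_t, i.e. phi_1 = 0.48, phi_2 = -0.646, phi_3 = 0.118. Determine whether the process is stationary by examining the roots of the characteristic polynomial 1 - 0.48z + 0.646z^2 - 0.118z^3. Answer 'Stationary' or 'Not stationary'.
\text{Stationary}

The AR(p) characteristic polynomial is P(z) = 1 - 0.48z + 0.646z^2 - 0.118z^3.
Stationarity requires all roots to lie outside the unit circle, i.e. |z| > 1 for every root.
Degree 3: look for a simple real root z0 first, then factor out (1 - z/z0) and solve the remaining quadratic.
Testing z0 = 5: P(5) = 1 + (-0.48)(5) + (0.646)(5)^2 + (-0.118)(5)^3
  = 1 + (-2.4) + (16.15) + (-14.75) = 0.  So z_0 = 5 is a root, |z_0| = 5.
Divide out the factor (1 - 0.2 z) = (1 - z/z0) (since 1/z0 = 0.2):
  P(z) = (1 - 0.2 z)(1 + (-0.28) z + (0.59) z^2)
  [check: z-coef -0.28 - (0.2) = -0.48; z^2-coef 0.59 - (0.2)(-0.28) = 0.646; z^3-coef -(0.2)(0.59) = -0.118.]
Remaining roots from the quadratic factor 1 + (-0.28) z + (0.59) z^2:
  Set 1 + (-0.28) z + (0.59) z^2 = 0, i.e. a z^2 + b z + c = 0 with a = 0.59, b = -0.28, c = 1.
  Discriminant D = b^2 - 4ac = (-0.28)^2 - 4*(0.59)*1 = 0.0784 - (2.36) = -2.2816.
  D < 0, so the roots are the complex-conjugate pair z = (-b +/- i sqrt(-D)) / (2a) = 0.2373 +/- 1.2801i.
  For a conjugate pair |z|^2 = z * conj(z) = (product of roots) = c/a = 1/(0.59) = 1.694915, so |z| = sqrt(1.694915) = 1.3019 for both roots.
Moduli of all roots: 5.0000, 1.3019, 1.3019.
All moduli strictly greater than 1? Yes.
Verdict: Stationary.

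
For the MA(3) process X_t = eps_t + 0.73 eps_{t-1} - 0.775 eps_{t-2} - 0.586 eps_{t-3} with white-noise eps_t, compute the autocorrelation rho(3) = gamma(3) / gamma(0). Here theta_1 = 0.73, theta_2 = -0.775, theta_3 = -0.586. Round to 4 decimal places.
\rho(3) = -0.2366

For an MA(q) process with theta_0 = 1, the autocovariance is
  gamma(k) = sigma^2 * sum_{i=0..q-k} theta_i * theta_{i+k},
and rho(k) = gamma(k) / gamma(0). Sigma^2 cancels.
  numerator   = (1)*(-0.586) = -0.586.
  denominator = (1)^2 + (0.73)^2 + (-0.775)^2 + (-0.586)^2 = 2.476921.
  rho(3) = -0.586 / 2.476921 = -0.2366.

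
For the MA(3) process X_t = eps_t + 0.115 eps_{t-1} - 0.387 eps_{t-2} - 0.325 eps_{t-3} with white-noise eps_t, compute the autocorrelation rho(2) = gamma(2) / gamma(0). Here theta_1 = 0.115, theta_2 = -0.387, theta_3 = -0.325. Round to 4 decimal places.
\rho(2) = -0.3345

For an MA(q) process with theta_0 = 1, the autocovariance is
  gamma(k) = sigma^2 * sum_{i=0..q-k} theta_i * theta_{i+k},
and rho(k) = gamma(k) / gamma(0). Sigma^2 cancels.
  numerator   = (1)*(-0.387) + (0.115)*(-0.325) = -0.424375.
  denominator = (1)^2 + (0.115)^2 + (-0.387)^2 + (-0.325)^2 = 1.268619.
  rho(2) = -0.424375 / 1.268619 = -0.3345.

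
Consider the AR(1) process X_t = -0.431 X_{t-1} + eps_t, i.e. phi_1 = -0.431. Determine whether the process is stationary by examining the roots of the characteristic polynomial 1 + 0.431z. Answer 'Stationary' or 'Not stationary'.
\text{Stationary}

The AR(p) characteristic polynomial is P(z) = 1 + 0.431z.
Stationarity requires all roots to lie outside the unit circle, i.e. |z| > 1 for every root.
This is linear in z: 1 + (0.431) z = 0  =>  z = -1/(0.431) = -2.320186,  |z| = 2.320186.
Moduli of all roots: 2.3202.
All moduli strictly greater than 1? Yes.
Verdict: Stationary.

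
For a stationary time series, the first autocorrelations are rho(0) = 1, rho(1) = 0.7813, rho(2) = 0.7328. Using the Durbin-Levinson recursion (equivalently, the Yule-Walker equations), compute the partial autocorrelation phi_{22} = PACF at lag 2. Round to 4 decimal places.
\phi_{22} = 0.3141

The PACF at lag k is phi_{kk}, the last component of the solution
to the Yule-Walker system G_k phi = r_k where
  (G_k)_{ij} = rho(|i - j|), (r_k)_i = rho(i), i,j = 1..k.
Equivalently, Durbin-Levinson gives phi_{kk} iteratively:
  phi_{11} = rho(1)
  phi_{kk} = [rho(k) - sum_{j=1..k-1} phi_{k-1,j} rho(k-j)]
            / [1 - sum_{j=1..k-1} phi_{k-1,j} rho(j)],
  phi_{k,j} = phi_{k-1,j} - phi_{kk} phi_{k-1,k-j},  j = 1..k-1.
Step k = 1:
  phi_11 = rho(1) = 0.7813.
Step k = 2:
  phi_22 = [rho(2) - phi_11 rho(1)] / [1 - phi_11 rho(1)] = [0.7328 - (0.7813)(0.7813)] / [1 - (0.7813)(0.7813)]
         = 0.12237031 / 0.38957031 = 0.3141.
Therefore phi_{22} = 0.3141.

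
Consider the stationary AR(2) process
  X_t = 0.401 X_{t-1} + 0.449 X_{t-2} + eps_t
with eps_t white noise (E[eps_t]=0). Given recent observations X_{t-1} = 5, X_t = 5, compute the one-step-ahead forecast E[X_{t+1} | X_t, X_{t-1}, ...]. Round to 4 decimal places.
E[X_{t+1} \mid \mathcal F_t] = 4.2500

For an AR(p) model X_t = c + sum_i phi_i X_{t-i} + eps_t, the
one-step-ahead conditional mean is
  E[X_{t+1} | X_t, ...] = c + sum_i phi_i X_{t+1-i}.
Substitute known values:
  E[X_{t+1} | ...] = (0.401) * (5) + (0.449) * (5)
                   = 4.2500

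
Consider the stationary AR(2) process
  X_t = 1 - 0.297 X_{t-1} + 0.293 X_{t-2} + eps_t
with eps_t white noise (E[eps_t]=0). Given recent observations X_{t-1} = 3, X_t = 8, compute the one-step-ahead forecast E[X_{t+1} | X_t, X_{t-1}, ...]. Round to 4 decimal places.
E[X_{t+1} \mid \mathcal F_t] = -0.4970

For an AR(p) model X_t = c + sum_i phi_i X_{t-i} + eps_t, the
one-step-ahead conditional mean is
  E[X_{t+1} | X_t, ...] = c + sum_i phi_i X_{t+1-i}.
Substitute known values:
  E[X_{t+1} | ...] = 1 + (-0.297) * (8) + (0.293) * (3)
                   = -0.4970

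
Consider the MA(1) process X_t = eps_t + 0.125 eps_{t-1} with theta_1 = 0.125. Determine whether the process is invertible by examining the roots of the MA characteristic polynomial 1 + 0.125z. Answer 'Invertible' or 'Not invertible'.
\text{Invertible}

The MA(q) characteristic polynomial is P(z) = 1 + 0.125z.
Invertibility requires all roots to lie outside the unit circle, i.e. |z| > 1 for every root.
This is linear in z: 1 + (0.125) z = 0  =>  z = -1/(0.125) = -8,  |z| = 8.
Moduli of all roots: 8.0000.
All moduli strictly greater than 1? Yes.
Verdict: Invertible.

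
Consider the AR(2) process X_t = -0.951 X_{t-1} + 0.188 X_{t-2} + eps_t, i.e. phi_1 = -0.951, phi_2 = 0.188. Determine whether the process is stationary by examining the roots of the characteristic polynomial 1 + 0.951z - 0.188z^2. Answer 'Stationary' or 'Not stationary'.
\text{Not stationary}

The AR(p) characteristic polynomial is P(z) = 1 + 0.951z - 0.188z^2.
Stationarity requires all roots to lie outside the unit circle, i.e. |z| > 1 for every root.
Set 1 + (0.951) z + (-0.188) z^2 = 0, i.e. a z^2 + b z + c = 0 with a = -0.188, b = 0.951, c = 1.
Discriminant D = b^2 - 4ac = (0.951)^2 - 4*(-0.188)*1 = 0.904401 - (-0.752) = 1.656401.
D >= 0, so the roots are real: z = (-b +/- sqrt(D)) / (2a) = (-0.951 +/- 1.287012) / (-0.376).
  z_1 = (-0.951 + 1.287012) / (-0.376) = -0.8937,   |z_1| = 0.8937.
  z_2 = (-0.951 - 1.287012) / (-0.376) = 5.9522,   |z_2| = 5.9522.
Moduli of all roots: 0.8937, 5.9522.
All moduli strictly greater than 1? No.
Verdict: Not stationary.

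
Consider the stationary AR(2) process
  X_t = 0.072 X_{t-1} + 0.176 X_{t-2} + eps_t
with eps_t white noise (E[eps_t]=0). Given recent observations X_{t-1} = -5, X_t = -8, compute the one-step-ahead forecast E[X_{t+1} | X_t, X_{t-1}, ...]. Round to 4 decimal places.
E[X_{t+1} \mid \mathcal F_t] = -1.4560

For an AR(p) model X_t = c + sum_i phi_i X_{t-i} + eps_t, the
one-step-ahead conditional mean is
  E[X_{t+1} | X_t, ...] = c + sum_i phi_i X_{t+1-i}.
Substitute known values:
  E[X_{t+1} | ...] = (0.072) * (-8) + (0.176) * (-5)
                   = -1.4560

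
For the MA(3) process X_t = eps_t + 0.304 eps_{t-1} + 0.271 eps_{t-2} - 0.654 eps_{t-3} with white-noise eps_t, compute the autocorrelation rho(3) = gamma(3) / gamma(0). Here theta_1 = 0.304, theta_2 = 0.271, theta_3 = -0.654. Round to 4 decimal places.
\rho(3) = -0.4104

For an MA(q) process with theta_0 = 1, the autocovariance is
  gamma(k) = sigma^2 * sum_{i=0..q-k} theta_i * theta_{i+k},
and rho(k) = gamma(k) / gamma(0). Sigma^2 cancels.
  numerator   = (1)*(-0.654) = -0.654.
  denominator = (1)^2 + (0.304)^2 + (0.271)^2 + (-0.654)^2 = 1.593573.
  rho(3) = -0.654 / 1.593573 = -0.4104.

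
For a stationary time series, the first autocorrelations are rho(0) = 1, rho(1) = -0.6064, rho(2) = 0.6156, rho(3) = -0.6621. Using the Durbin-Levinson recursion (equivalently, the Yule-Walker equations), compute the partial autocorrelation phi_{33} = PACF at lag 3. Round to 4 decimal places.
\phi_{33} = -0.3689

The PACF at lag k is phi_{kk}, the last component of the solution
to the Yule-Walker system G_k phi = r_k where
  (G_k)_{ij} = rho(|i - j|), (r_k)_i = rho(i), i,j = 1..k.
Equivalently, Durbin-Levinson gives phi_{kk} iteratively:
  phi_{11} = rho(1)
  phi_{kk} = [rho(k) - sum_{j=1..k-1} phi_{k-1,j} rho(k-j)]
            / [1 - sum_{j=1..k-1} phi_{k-1,j} rho(j)],
  phi_{k,j} = phi_{k-1,j} - phi_{kk} phi_{k-1,k-j},  j = 1..k-1.
Step k = 1:
  phi_11 = rho(1) = -0.6064.
Step k = 2:
  phi_22 = [rho(2) - phi_11 rho(1)] / [1 - phi_11 rho(1)] = [0.6156 - (-0.6064)(-0.6064)] / [1 - (-0.6064)(-0.6064)]
         = 0.24787904 / 0.63227904 = 0.392041.
  Update: phi_21 = phi_11 - phi_22 phi_11 = -0.6064 - (0.392041)(-0.6064) = -0.368667.
Step k = 3:
  phi_33 = [rho(3) - phi_21 rho(2) - phi_22 rho(1)] / [1 - phi_21 rho(1) - phi_22 rho(2)]
    numerator   = -0.6621 - (-0.368667)(0.6156) - (0.392041)(-0.6064) = -0.19741544
    denominator = 1 - (-0.368667)(-0.6064) - (0.392041)(0.6156) = 0.5351004
  phi_33 = -0.19741544 / 0.5351004 = -0.3689.
Therefore phi_{33} = -0.3689.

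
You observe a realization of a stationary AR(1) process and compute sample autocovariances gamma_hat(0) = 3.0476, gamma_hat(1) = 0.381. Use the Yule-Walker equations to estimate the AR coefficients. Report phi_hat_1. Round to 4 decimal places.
\hat\phi_{1} = 0.1250

The Yule-Walker equations for an AR(p) process read, in matrix form,
  Gamma_p phi = r_p,   with   (Gamma_p)_{ij} = gamma(|i - j|),
                       (r_p)_i = gamma(i),   i,j = 1..p.
Substitute the sample gammas (Toeplitz matrix and right-hand side of size 1):
  Gamma_p = [[3.0476]]
  r_p     = [0.381]
With p = 1 this is the single equation gamma(0) phi_1 = gamma(1):
  phi_hat_1 = gamma(1) / gamma(0) = 0.381 / 3.0476 = 0.1250.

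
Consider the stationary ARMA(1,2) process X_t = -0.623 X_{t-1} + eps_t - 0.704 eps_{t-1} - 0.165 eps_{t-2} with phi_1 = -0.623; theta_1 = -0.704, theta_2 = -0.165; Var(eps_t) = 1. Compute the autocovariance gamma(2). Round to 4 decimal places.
\gamma(2) = 1.4865

Multiply the model equation by X_{t-k} and take expectations. With theta_0 = psi_0 = 1 and psi_j the MA(infinity) weights, this gives
  gamma(k) - sum_i phi_i gamma(k-i) = c_k,
  c_k = sigma^2 * sum_{j=k..q} theta_j psi_{j-k}   (c_k = 0 for k > q),
using gamma(-m) = gamma(m).
psi-weights needed (psi_j = theta_j + sum_i phi_i psi_{j-i}):
  psi_1 = theta_1 + phi_1 = -0.704 + (-0.623) = -1.327
  psi_2 = theta_2 + phi_1 psi_1 = -0.165 + (-0.623)(-1.327) = 0.661721
Right-hand sides:
  c_0 = sigma^2 (1 + theta_1 psi_1 + theta_2 psi_2) = 1 * (1 + (-0.704)(-1.327) + (-0.165)(0.661721)) = 1 * 1.825024 = 1.825024
  c_1 = sigma^2 (theta_1 + theta_2 psi_1) = 1 * (-0.704 + (-0.165)(-1.327)) = -0.485045
  c_2 = sigma^2 theta_2 = 1 * (-0.165) = -0.165
Equations for k = 0 and k = 1 (AR order 1):
  gamma(0) = phi_1 gamma(1) + c_0
  gamma(1) = phi_1 gamma(0) + c_1
Substituting the second into the first: gamma(0) (1 - phi_1^2) = c_0 + phi_1 c_1, so
  gamma(0) = (c_0 + phi_1 c_1) / (1 - phi_1^2) = (1.825024 + (-0.623)(-0.485045)) / (1 - (-0.623)^2) = 2.127207 / 0.611871 = 3.476561.
  gamma(1) = phi_1 gamma(0) + c_1 = (-0.623)(3.476561) + (-0.485045) = -2.650943.
For k = 2: gamma(2) = phi_1 gamma(1) + c_2
  = (-0.623)(-2.650943) + (-0.165) = 1.486537.
Therefore gamma(2) = 1.4865 (to 4 decimal places).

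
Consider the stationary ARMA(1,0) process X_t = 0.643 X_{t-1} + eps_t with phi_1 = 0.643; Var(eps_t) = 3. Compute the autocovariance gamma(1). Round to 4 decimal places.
\gamma(1) = 3.2887

Multiply the model equation by X_{t-k} and take expectations. With theta_0 = psi_0 = 1 and psi_j the MA(infinity) weights, this gives
  gamma(k) - sum_i phi_i gamma(k-i) = c_k,
  c_k = sigma^2 * sum_{j=k..q} theta_j psi_{j-k}   (c_k = 0 for k > q),
using gamma(-m) = gamma(m).
Pure AR (q = 0): c_0 = sigma^2 = 3, c_k = 0 for k >= 1.
Equations for k = 0 and k = 1 (AR order 1):
  gamma(0) = phi_1 gamma(1) + c_0
  gamma(1) = phi_1 gamma(0) + c_1
Substituting the second into the first: gamma(0) (1 - phi_1^2) = c_0 + phi_1 c_1, so
  gamma(0) = c_0 / (1 - phi_1^2) = 3 / (1 - (0.643)^2) = 3 / 0.586551 = 5.114645.
  gamma(1) = phi_1 gamma(0) = (0.643)(5.114645) = 3.288717.
Therefore gamma(1) = 3.2887 (to 4 decimal places).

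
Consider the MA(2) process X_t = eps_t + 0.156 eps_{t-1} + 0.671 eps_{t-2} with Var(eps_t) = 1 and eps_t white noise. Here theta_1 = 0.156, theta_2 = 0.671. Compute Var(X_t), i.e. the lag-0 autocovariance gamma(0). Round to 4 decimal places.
\gamma(0) = 1.4746

For an MA(q) process X_t = eps_t + sum_i theta_i eps_{t-i} with
Var(eps_t) = sigma^2, the variance is
  gamma(0) = sigma^2 * (1 + sum_i theta_i^2).
  sum_i theta_i^2 = (0.156)^2 + (0.671)^2 = 0.024336 + 0.450241 = 0.474577.
  gamma(0) = 1 * (1 + 0.474577) = 1 * 1.474577 = 1.474577, which rounds to 1.4746.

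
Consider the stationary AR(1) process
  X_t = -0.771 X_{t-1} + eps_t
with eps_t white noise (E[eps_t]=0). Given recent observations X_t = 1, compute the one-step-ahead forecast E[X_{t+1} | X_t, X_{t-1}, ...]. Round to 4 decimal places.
E[X_{t+1} \mid \mathcal F_t] = -0.7710

For an AR(p) model X_t = c + sum_i phi_i X_{t-i} + eps_t, the
one-step-ahead conditional mean is
  E[X_{t+1} | X_t, ...] = c + sum_i phi_i X_{t+1-i}.
Substitute known values:
  E[X_{t+1} | ...] = (-0.771) * (1)
                   = -0.7710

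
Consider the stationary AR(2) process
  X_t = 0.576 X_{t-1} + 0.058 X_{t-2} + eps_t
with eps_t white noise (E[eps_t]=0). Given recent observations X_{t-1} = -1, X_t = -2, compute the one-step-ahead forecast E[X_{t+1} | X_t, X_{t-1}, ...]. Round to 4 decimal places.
E[X_{t+1} \mid \mathcal F_t] = -1.2100

For an AR(p) model X_t = c + sum_i phi_i X_{t-i} + eps_t, the
one-step-ahead conditional mean is
  E[X_{t+1} | X_t, ...] = c + sum_i phi_i X_{t+1-i}.
Substitute known values:
  E[X_{t+1} | ...] = (0.576) * (-2) + (0.058) * (-1)
                   = -1.2100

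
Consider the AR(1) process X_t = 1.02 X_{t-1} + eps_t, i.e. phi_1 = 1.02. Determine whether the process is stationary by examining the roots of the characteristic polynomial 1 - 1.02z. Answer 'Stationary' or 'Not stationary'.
\text{Not stationary}

The AR(p) characteristic polynomial is P(z) = 1 - 1.02z.
Stationarity requires all roots to lie outside the unit circle, i.e. |z| > 1 for every root.
This is linear in z: 1 + (-1.02) z = 0  =>  z = -1/(-1.02) = 0.980392,  |z| = 0.980392.
Moduli of all roots: 0.9804.
All moduli strictly greater than 1? No.
Verdict: Not stationary.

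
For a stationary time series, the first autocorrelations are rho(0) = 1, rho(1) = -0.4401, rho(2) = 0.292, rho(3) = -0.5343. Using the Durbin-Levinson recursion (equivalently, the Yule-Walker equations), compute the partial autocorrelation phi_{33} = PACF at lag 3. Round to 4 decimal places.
\phi_{33} = -0.4630

The PACF at lag k is phi_{kk}, the last component of the solution
to the Yule-Walker system G_k phi = r_k where
  (G_k)_{ij} = rho(|i - j|), (r_k)_i = rho(i), i,j = 1..k.
Equivalently, Durbin-Levinson gives phi_{kk} iteratively:
  phi_{11} = rho(1)
  phi_{kk} = [rho(k) - sum_{j=1..k-1} phi_{k-1,j} rho(k-j)]
            / [1 - sum_{j=1..k-1} phi_{k-1,j} rho(j)],
  phi_{k,j} = phi_{k-1,j} - phi_{kk} phi_{k-1,k-j},  j = 1..k-1.
Step k = 1:
  phi_11 = rho(1) = -0.4401.
Step k = 2:
  phi_22 = [rho(2) - phi_11 rho(1)] / [1 - phi_11 rho(1)] = [0.292 - (-0.4401)(-0.4401)] / [1 - (-0.4401)(-0.4401)]
         = 0.09831199 / 0.80631199 = 0.121928.
  Update: phi_21 = phi_11 - phi_22 phi_11 = -0.4401 - (0.121928)(-0.4401) = -0.386439.
Step k = 3:
  phi_33 = [rho(3) - phi_21 rho(2) - phi_22 rho(1)] / [1 - phi_21 rho(1) - phi_22 rho(2)]
    numerator   = -0.5343 - (-0.386439)(0.292) - (0.121928)(-0.4401) = -0.36779916
    denominator = 1 - (-0.386439)(-0.4401) - (0.121928)(0.292) = 0.79432501
  phi_33 = -0.36779916 / 0.79432501 = -0.463.
Therefore phi_{33} = -0.4630.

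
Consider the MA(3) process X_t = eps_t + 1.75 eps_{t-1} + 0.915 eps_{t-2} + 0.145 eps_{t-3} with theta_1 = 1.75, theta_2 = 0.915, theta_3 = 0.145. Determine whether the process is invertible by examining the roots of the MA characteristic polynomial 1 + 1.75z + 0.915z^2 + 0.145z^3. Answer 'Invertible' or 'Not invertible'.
\text{Invertible}

The MA(q) characteristic polynomial is P(z) = 1 + 1.75z + 0.915z^2 + 0.145z^3.
Invertibility requires all roots to lie outside the unit circle, i.e. |z| > 1 for every root.
Degree 3: look for a simple real root z0 first, then factor out (1 - z/z0) and solve the remaining quadratic.
Testing z0 = -2: P(-2) = 1 + (1.75)(-2) + (0.915)(-2)^2 + (0.145)(-2)^3
  = 1 + (-3.5) + (3.66) + (-1.16) = 0.  So z_0 = -2 is a root, |z_0| = 2.
Divide out the factor (1 + 0.5 z) = (1 - z/z0) (since 1/z0 = -0.5):
  P(z) = (1 + 0.5 z)(1 + (1.25) z + (0.29) z^2)
  [check: z-coef 1.25 - (-0.5) = 1.75; z^2-coef 0.29 - (-0.5)(1.25) = 0.915; z^3-coef -(-0.5)(0.29) = 0.145.]
Remaining roots from the quadratic factor 1 + (1.25) z + (0.29) z^2:
  Set 1 + (1.25) z + (0.29) z^2 = 0, i.e. a z^2 + b z + c = 0 with a = 0.29, b = 1.25, c = 1.
  Discriminant D = b^2 - 4ac = (1.25)^2 - 4*(0.29)*1 = 1.5625 - (1.16) = 0.4025.
  D >= 0, so the roots are real: z = (-b +/- sqrt(D)) / (2a) = (-1.25 +/- 0.634429) / (0.58).
    z_1 = (-1.25 + 0.634429) / (0.58) = -1.0613,   |z_1| = 1.0613.
    z_2 = (-1.25 - 0.634429) / (0.58) = -3.249,   |z_2| = 3.249.
Moduli of all roots: 2.0000, 1.0613, 3.2490.
All moduli strictly greater than 1? Yes.
Verdict: Invertible.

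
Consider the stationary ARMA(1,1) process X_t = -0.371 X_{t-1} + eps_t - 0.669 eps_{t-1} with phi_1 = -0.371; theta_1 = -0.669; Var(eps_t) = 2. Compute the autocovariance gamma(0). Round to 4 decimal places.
\gamma(0) = 4.5085

Multiply the model equation by X_{t-k} and take expectations. With theta_0 = psi_0 = 1 and psi_j the MA(infinity) weights, this gives
  gamma(k) - sum_i phi_i gamma(k-i) = c_k,
  c_k = sigma^2 * sum_{j=k..q} theta_j psi_{j-k}   (c_k = 0 for k > q),
using gamma(-m) = gamma(m).
psi-weights needed (psi_j = theta_j + sum_i phi_i psi_{j-i}):
  psi_1 = theta_1 + phi_1 = -0.669 + (-0.371) = -1.04
Right-hand sides:
  c_0 = sigma^2 (1 + theta_1 psi_1) = 2 * (1 + (-0.669)(-1.04)) = 2 * 1.69576 = 3.39152
  c_1 = sigma^2 theta_1 = 2 * (-0.669) = -1.338
  c_2 = 0
Equations for k = 0 and k = 1 (AR order 1):
  gamma(0) = phi_1 gamma(1) + c_0
  gamma(1) = phi_1 gamma(0) + c_1
Substituting the second into the first: gamma(0) (1 - phi_1^2) = c_0 + phi_1 c_1, so
  gamma(0) = (c_0 + phi_1 c_1) / (1 - phi_1^2) = (3.39152 + (-0.371)(-1.338)) / (1 - (-0.371)^2) = 3.887918 / 0.862359 = 4.508468.
Therefore gamma(0) = 4.5085 (to 4 decimal places).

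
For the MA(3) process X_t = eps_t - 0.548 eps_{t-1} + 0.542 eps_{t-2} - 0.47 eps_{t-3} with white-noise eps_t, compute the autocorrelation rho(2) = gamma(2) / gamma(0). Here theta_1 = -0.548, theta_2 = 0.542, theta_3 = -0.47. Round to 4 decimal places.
\rho(2) = 0.4405

For an MA(q) process with theta_0 = 1, the autocovariance is
  gamma(k) = sigma^2 * sum_{i=0..q-k} theta_i * theta_{i+k},
and rho(k) = gamma(k) / gamma(0). Sigma^2 cancels.
  numerator   = (1)*(0.542) + (-0.548)*(-0.47) = 0.79956.
  denominator = (1)^2 + (-0.548)^2 + (0.542)^2 + (-0.47)^2 = 1.814968.
  rho(2) = 0.79956 / 1.814968 = 0.4405.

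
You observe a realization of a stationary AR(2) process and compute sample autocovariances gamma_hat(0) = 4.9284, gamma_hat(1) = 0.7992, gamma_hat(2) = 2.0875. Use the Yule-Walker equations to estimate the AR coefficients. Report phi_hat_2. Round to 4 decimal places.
\hat\phi_{2} = 0.4080

The Yule-Walker equations for an AR(p) process read, in matrix form,
  Gamma_p phi = r_p,   with   (Gamma_p)_{ij} = gamma(|i - j|),
                       (r_p)_i = gamma(i),   i,j = 1..p.
Substitute the sample gammas (Toeplitz matrix and right-hand side of size 2):
  Gamma_p = [[4.9284, 0.7992], [0.7992, 4.9284]]
  r_p     = [0.7992, 2.0875]
Written out:
  4.9284 phi_1 + 0.7992 phi_2 = 0.7992
  0.7992 phi_1 + 4.9284 phi_2 = 2.0875
Solve by Cramer's rule:
  det = gamma(0)^2 - gamma(1)^2 = (4.9284)^2 - (0.7992)^2 = 24.28912656 - 0.63872064 = 23.65040592
  phi_hat_1 = [gamma(1) gamma(0) - gamma(1) gamma(2)] / det = [(0.7992)(4.9284) - (0.7992)(2.0875)] / 23.65040592 = 2.27044728 / 23.65040592 = 0.096
  phi_hat_2 = [gamma(0) gamma(2) - gamma(1)^2] / det = [(4.9284)(2.0875) - (0.7992)^2] / 23.65040592 = 9.64931436 / 23.65040592 = 0.408
So phi_hat = [0.0960, 0.4080].
Therefore phi_hat_2 = 0.4080.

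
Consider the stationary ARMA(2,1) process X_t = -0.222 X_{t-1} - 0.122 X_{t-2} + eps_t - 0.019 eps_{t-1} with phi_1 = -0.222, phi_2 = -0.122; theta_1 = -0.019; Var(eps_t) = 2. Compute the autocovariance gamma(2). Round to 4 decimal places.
\gamma(2) = -0.1587

Multiply the model equation by X_{t-k} and take expectations. With theta_0 = psi_0 = 1 and psi_j the MA(infinity) weights, this gives
  gamma(k) - sum_i phi_i gamma(k-i) = c_k,
  c_k = sigma^2 * sum_{j=k..q} theta_j psi_{j-k}   (c_k = 0 for k > q),
using gamma(-m) = gamma(m).
psi-weights needed (psi_j = theta_j + sum_i phi_i psi_{j-i}):
  psi_1 = theta_1 + phi_1 = -0.019 + (-0.222) = -0.241
Right-hand sides:
  c_0 = sigma^2 (1 + theta_1 psi_1) = 2 * (1 + (-0.019)(-0.241)) = 2 * 1.004579 = 2.009158
  c_1 = sigma^2 theta_1 = 2 * (-0.019) = -0.038
  c_2 = 0
Equations for k = 0, 1, 2 (AR order 2, c_2 = 0):
  (E0) gamma(0) = phi_1 gamma(1) + phi_2 gamma(2) + c_0
  (E1) gamma(1) = phi_1 gamma(0) + phi_2 gamma(1) + c_1
  (E2) gamma(2) = phi_1 gamma(1) + phi_2 gamma(0)
From (E1): gamma(1) = A gamma(0) + B with
  A = phi_1 / (1 - phi_2) = -0.222 / 1.122 = -0.197861,   B = c_1 / (1 - phi_2) = -0.038 / 1.122 = -0.033868.
Insert (E2) into (E0): gamma(0) (1 - phi_2^2) = phi_1 (1 + phi_2) gamma(1) + c_0.
  phi_1 (1 + phi_2) = (-0.222)(0.878) = -0.194916,   1 - phi_2^2 = 0.985116.
Replace gamma(1) by A gamma(0) + B and collect gamma(0):
  gamma(0) [0.985116 - (-0.194916)(-0.197861)] = (-0.194916)(-0.033868) + 2.009158
  gamma(0) * 0.94655 = 2.015759
  gamma(0) = 2.015759 / 0.94655 = 2.129586.
  gamma(1) = A gamma(0) + B = (-0.197861)(2.129586) + (-0.033868) = -0.45523.
  gamma(2) = phi_1 gamma(1) + phi_2 gamma(0) = (-0.222)(-0.45523) + (-0.122)(2.129586) = -0.158748.
Therefore gamma(2) = -0.1587 (to 4 decimal places).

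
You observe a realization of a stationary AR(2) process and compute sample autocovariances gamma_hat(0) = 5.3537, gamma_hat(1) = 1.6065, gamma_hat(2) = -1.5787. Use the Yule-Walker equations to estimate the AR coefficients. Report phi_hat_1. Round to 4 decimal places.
\hat\phi_{1} = 0.4270

The Yule-Walker equations for an AR(p) process read, in matrix form,
  Gamma_p phi = r_p,   with   (Gamma_p)_{ij} = gamma(|i - j|),
                       (r_p)_i = gamma(i),   i,j = 1..p.
Substitute the sample gammas (Toeplitz matrix and right-hand side of size 2):
  Gamma_p = [[5.3537, 1.6065], [1.6065, 5.3537]]
  r_p     = [1.6065, -1.5787]
Written out:
  5.3537 phi_1 + 1.6065 phi_2 = 1.6065
  1.6065 phi_1 + 5.3537 phi_2 = -1.5787
Solve by Cramer's rule:
  det = gamma(0)^2 - gamma(1)^2 = (5.3537)^2 - (1.6065)^2 = 28.66210369 - 2.58084225 = 26.08126144
  phi_hat_1 = [gamma(1) gamma(0) - gamma(1) gamma(2)] / det = [(1.6065)(5.3537) - (1.6065)(-1.5787)] / 26.08126144 = 11.1369006 / 26.08126144 = 0.427
  phi_hat_2 = [gamma(0) gamma(2) - gamma(1)^2] / det = [(5.3537)(-1.5787) - (1.6065)^2] / 26.08126144 = -11.03272844 / 26.08126144 = -0.423
So phi_hat = [0.4270, -0.4230].
Therefore phi_hat_1 = 0.4270.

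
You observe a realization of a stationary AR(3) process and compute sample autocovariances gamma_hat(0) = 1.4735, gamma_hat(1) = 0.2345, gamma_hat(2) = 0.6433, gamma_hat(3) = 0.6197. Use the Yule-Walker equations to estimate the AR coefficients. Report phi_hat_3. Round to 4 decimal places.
\hat\phi_{3} = 0.3910

The Yule-Walker equations for an AR(p) process read, in matrix form,
  Gamma_p phi = r_p,   with   (Gamma_p)_{ij} = gamma(|i - j|),
                       (r_p)_i = gamma(i),   i,j = 1..p.
Substitute the sample gammas (Toeplitz matrix and right-hand side of size 3):
  Gamma_p = [[1.4735, 0.2345, 0.6433], [0.2345, 1.4735, 0.2345], [0.6433, 0.2345, 1.4735]]
  r_p     = [0.2345, 0.6433, 0.6197]
Written out (R1..R3):
  (R1) 1.4735 phi_1 + 0.2345 phi_2 + 0.6433 phi_3 = 0.2345
  (R2) 0.2345 phi_1 + 1.4735 phi_2 + 0.2345 phi_3 = 0.6433
  (R3) 0.6433 phi_1 + 0.2345 phi_2 + 1.4735 phi_3 = 0.6197
Gaussian elimination:
  R2 <- R2 - (0.2345/1.4735) R1 = R2 - (0.159145) R1:  1.436181 phi_2 + 0.132122 phi_3 = 0.605981
  R3 <- R3 - (0.6433/1.4735) R1 = R3 - (0.43658) R1:  0.132122 phi_2 + 1.192648 phi_3 = 0.517322
  R3 <- R3 - (0.132122/1.436181) R2 = R3 - (0.091995) R2:  1.180494 phi_3 = 0.461575
Back-substitution:
  phi_hat_3 = 0.461575 / 1.180494 = 0.391001
  phi_hat_2 = (0.605981 - (0.132122)(0.391001)) / 1.436181 = 0.385969
  phi_hat_1 = (0.2345 - (0.2345)(0.385969) - (0.6433)(0.391001)) / 1.4735 = -0.072983
So phi_hat = [-0.0730, 0.3860, 0.3910].
Therefore phi_hat_3 = 0.3910.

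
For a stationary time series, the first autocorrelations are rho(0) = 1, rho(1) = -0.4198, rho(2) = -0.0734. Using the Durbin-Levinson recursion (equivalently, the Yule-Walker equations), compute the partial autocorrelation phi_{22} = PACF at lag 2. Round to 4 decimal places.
\phi_{22} = -0.3030

The PACF at lag k is phi_{kk}, the last component of the solution
to the Yule-Walker system G_k phi = r_k where
  (G_k)_{ij} = rho(|i - j|), (r_k)_i = rho(i), i,j = 1..k.
Equivalently, Durbin-Levinson gives phi_{kk} iteratively:
  phi_{11} = rho(1)
  phi_{kk} = [rho(k) - sum_{j=1..k-1} phi_{k-1,j} rho(k-j)]
            / [1 - sum_{j=1..k-1} phi_{k-1,j} rho(j)],
  phi_{k,j} = phi_{k-1,j} - phi_{kk} phi_{k-1,k-j},  j = 1..k-1.
Step k = 1:
  phi_11 = rho(1) = -0.4198.
Step k = 2:
  phi_22 = [rho(2) - phi_11 rho(1)] / [1 - phi_11 rho(1)] = [-0.0734 - (-0.4198)(-0.4198)] / [1 - (-0.4198)(-0.4198)]
         = -0.24963204 / 0.82376796 = -0.303.
Therefore phi_{22} = -0.3030.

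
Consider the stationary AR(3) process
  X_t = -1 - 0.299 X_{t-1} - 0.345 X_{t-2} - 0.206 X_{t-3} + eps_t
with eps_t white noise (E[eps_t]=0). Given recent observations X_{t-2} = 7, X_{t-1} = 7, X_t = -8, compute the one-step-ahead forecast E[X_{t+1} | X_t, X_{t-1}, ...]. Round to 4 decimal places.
E[X_{t+1} \mid \mathcal F_t] = -2.4650

For an AR(p) model X_t = c + sum_i phi_i X_{t-i} + eps_t, the
one-step-ahead conditional mean is
  E[X_{t+1} | X_t, ...] = c + sum_i phi_i X_{t+1-i}.
Substitute known values:
  E[X_{t+1} | ...] = -1 + (-0.299) * (-8) + (-0.345) * (7) + (-0.206) * (7)
                   = -2.4650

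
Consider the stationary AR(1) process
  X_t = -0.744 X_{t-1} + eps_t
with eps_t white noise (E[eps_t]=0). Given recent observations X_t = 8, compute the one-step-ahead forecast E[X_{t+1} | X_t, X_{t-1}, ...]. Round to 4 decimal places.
E[X_{t+1} \mid \mathcal F_t] = -5.9520

For an AR(p) model X_t = c + sum_i phi_i X_{t-i} + eps_t, the
one-step-ahead conditional mean is
  E[X_{t+1} | X_t, ...] = c + sum_i phi_i X_{t+1-i}.
Substitute known values:
  E[X_{t+1} | ...] = (-0.744) * (8)
                   = -5.9520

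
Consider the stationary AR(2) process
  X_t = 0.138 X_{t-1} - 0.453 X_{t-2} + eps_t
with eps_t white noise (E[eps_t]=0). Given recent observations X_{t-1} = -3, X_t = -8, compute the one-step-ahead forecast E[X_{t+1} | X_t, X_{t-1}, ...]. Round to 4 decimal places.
E[X_{t+1} \mid \mathcal F_t] = 0.2550

For an AR(p) model X_t = c + sum_i phi_i X_{t-i} + eps_t, the
one-step-ahead conditional mean is
  E[X_{t+1} | X_t, ...] = c + sum_i phi_i X_{t+1-i}.
Substitute known values:
  E[X_{t+1} | ...] = (0.138) * (-8) + (-0.453) * (-3)
                   = 0.2550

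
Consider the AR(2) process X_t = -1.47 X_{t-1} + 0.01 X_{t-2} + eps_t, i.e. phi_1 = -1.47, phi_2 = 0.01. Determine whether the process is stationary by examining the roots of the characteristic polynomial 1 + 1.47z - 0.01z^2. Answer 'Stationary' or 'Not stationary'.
\text{Not stationary}

The AR(p) characteristic polynomial is P(z) = 1 + 1.47z - 0.01z^2.
Stationarity requires all roots to lie outside the unit circle, i.e. |z| > 1 for every root.
Set 1 + (1.47) z + (-0.01) z^2 = 0, i.e. a z^2 + b z + c = 0 with a = -0.01, b = 1.47, c = 1.
Discriminant D = b^2 - 4ac = (1.47)^2 - 4*(-0.01)*1 = 2.1609 - (-0.04) = 2.2009.
D >= 0, so the roots are real: z = (-b +/- sqrt(D)) / (2a) = (-1.47 +/- 1.483543) / (-0.02).
  z_1 = (-1.47 + 1.483543) / (-0.02) = -0.6772,   |z_1| = 0.6772.
  z_2 = (-1.47 - 1.483543) / (-0.02) = 147.6772,   |z_2| = 147.6772.
Moduli of all roots: 0.6772, 147.6772.
All moduli strictly greater than 1? No.
Verdict: Not stationary.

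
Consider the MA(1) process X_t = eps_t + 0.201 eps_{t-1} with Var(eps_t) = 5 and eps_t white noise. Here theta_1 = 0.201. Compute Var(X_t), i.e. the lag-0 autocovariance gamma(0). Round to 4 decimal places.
\gamma(0) = 5.2020

For an MA(q) process X_t = eps_t + sum_i theta_i eps_{t-i} with
Var(eps_t) = sigma^2, the variance is
  gamma(0) = sigma^2 * (1 + sum_i theta_i^2).
  sum_i theta_i^2 = (0.201)^2 = 0.040401.
  gamma(0) = 5 * (1 + 0.040401) = 5 * 1.040401 = 5.202005, which rounds to 5.2020.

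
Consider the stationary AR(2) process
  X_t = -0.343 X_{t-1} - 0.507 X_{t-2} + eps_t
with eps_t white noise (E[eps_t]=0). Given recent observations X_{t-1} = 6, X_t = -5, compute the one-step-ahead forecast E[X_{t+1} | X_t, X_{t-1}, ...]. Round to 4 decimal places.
E[X_{t+1} \mid \mathcal F_t] = -1.3270

For an AR(p) model X_t = c + sum_i phi_i X_{t-i} + eps_t, the
one-step-ahead conditional mean is
  E[X_{t+1} | X_t, ...] = c + sum_i phi_i X_{t+1-i}.
Substitute known values:
  E[X_{t+1} | ...] = (-0.343) * (-5) + (-0.507) * (6)
                   = -1.3270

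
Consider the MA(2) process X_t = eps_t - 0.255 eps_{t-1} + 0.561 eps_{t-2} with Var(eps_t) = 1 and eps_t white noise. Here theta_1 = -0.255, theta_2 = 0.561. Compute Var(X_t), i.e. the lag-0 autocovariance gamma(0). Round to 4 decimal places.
\gamma(0) = 1.3797

For an MA(q) process X_t = eps_t + sum_i theta_i eps_{t-i} with
Var(eps_t) = sigma^2, the variance is
  gamma(0) = sigma^2 * (1 + sum_i theta_i^2).
  sum_i theta_i^2 = (-0.255)^2 + (0.561)^2 = 0.065025 + 0.314721 = 0.379746.
  gamma(0) = 1 * (1 + 0.379746) = 1 * 1.379746 = 1.379746, which rounds to 1.3797.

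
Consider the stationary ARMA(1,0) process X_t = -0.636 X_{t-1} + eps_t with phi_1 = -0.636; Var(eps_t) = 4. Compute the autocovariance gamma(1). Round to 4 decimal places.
\gamma(1) = -4.2720

Multiply the model equation by X_{t-k} and take expectations. With theta_0 = psi_0 = 1 and psi_j the MA(infinity) weights, this gives
  gamma(k) - sum_i phi_i gamma(k-i) = c_k,
  c_k = sigma^2 * sum_{j=k..q} theta_j psi_{j-k}   (c_k = 0 for k > q),
using gamma(-m) = gamma(m).
Pure AR (q = 0): c_0 = sigma^2 = 4, c_k = 0 for k >= 1.
Equations for k = 0 and k = 1 (AR order 1):
  gamma(0) = phi_1 gamma(1) + c_0
  gamma(1) = phi_1 gamma(0) + c_1
Substituting the second into the first: gamma(0) (1 - phi_1^2) = c_0 + phi_1 c_1, so
  gamma(0) = c_0 / (1 - phi_1^2) = 4 / (1 - (-0.636)^2) = 4 / 0.595504 = 6.716999.
  gamma(1) = phi_1 gamma(0) = (-0.636)(6.716999) = -4.272012.
Therefore gamma(1) = -4.2720 (to 4 decimal places).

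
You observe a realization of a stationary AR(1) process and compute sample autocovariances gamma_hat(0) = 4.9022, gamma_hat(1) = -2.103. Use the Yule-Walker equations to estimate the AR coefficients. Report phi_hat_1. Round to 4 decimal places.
\hat\phi_{1} = -0.4290

The Yule-Walker equations for an AR(p) process read, in matrix form,
  Gamma_p phi = r_p,   with   (Gamma_p)_{ij} = gamma(|i - j|),
                       (r_p)_i = gamma(i),   i,j = 1..p.
Substitute the sample gammas (Toeplitz matrix and right-hand side of size 1):
  Gamma_p = [[4.9022]]
  r_p     = [-2.103]
With p = 1 this is the single equation gamma(0) phi_1 = gamma(1):
  phi_hat_1 = gamma(1) / gamma(0) = -2.103 / 4.9022 = -0.4290.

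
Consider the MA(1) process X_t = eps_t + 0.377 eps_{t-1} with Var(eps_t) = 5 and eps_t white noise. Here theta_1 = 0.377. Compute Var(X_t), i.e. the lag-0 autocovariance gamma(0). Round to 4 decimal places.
\gamma(0) = 5.7106

For an MA(q) process X_t = eps_t + sum_i theta_i eps_{t-i} with
Var(eps_t) = sigma^2, the variance is
  gamma(0) = sigma^2 * (1 + sum_i theta_i^2).
  sum_i theta_i^2 = (0.377)^2 = 0.142129.
  gamma(0) = 5 * (1 + 0.142129) = 5 * 1.142129 = 5.710645, which rounds to 5.7106.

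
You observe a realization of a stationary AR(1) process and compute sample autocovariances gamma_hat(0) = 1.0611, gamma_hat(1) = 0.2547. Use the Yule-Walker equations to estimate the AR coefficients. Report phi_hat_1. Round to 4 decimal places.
\hat\phi_{1} = 0.2400

The Yule-Walker equations for an AR(p) process read, in matrix form,
  Gamma_p phi = r_p,   with   (Gamma_p)_{ij} = gamma(|i - j|),
                       (r_p)_i = gamma(i),   i,j = 1..p.
Substitute the sample gammas (Toeplitz matrix and right-hand side of size 1):
  Gamma_p = [[1.0611]]
  r_p     = [0.2547]
With p = 1 this is the single equation gamma(0) phi_1 = gamma(1):
  phi_hat_1 = gamma(1) / gamma(0) = 0.2547 / 1.0611 = 0.2400.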